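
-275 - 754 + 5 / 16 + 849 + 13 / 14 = -20021 / 112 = -178.76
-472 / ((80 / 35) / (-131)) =54103 / 2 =27051.50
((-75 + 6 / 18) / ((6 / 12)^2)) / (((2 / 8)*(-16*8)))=28 / 3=9.33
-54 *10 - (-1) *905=365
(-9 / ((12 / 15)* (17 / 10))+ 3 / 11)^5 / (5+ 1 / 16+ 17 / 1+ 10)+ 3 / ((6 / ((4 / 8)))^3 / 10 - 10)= -51555108109391319 / 160754580964021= -320.71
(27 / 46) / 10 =27 / 460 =0.06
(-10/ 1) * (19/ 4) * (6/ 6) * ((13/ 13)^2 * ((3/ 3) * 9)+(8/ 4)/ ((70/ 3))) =-3021/ 7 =-431.57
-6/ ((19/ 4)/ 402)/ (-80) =603/ 95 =6.35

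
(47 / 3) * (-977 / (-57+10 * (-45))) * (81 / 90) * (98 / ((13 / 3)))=6750093 / 10985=614.48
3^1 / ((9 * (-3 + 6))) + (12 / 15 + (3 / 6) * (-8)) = -139 / 45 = -3.09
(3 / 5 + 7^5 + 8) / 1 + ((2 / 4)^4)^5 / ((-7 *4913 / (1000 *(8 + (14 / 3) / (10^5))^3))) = 16815.60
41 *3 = 123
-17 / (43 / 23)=-391 / 43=-9.09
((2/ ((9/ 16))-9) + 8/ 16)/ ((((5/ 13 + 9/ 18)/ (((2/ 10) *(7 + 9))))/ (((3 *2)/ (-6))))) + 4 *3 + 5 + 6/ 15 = 36521/ 1035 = 35.29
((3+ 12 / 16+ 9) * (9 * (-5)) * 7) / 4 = -16065 / 16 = -1004.06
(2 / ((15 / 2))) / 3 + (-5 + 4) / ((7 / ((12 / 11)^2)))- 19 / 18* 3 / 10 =-60647 / 152460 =-0.40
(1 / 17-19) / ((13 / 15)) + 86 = 14176 / 221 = 64.14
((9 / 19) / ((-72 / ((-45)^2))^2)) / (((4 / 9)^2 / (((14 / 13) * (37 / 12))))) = 3186185625 / 505856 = 6298.60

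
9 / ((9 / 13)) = 13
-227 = -227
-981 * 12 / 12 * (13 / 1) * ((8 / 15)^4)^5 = -1633689772027902164992 / 36947297000885009765625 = -0.04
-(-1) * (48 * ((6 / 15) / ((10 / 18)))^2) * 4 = 62208 / 625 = 99.53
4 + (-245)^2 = 60029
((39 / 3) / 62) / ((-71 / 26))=-169 / 2201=-0.08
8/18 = 4/9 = 0.44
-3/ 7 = -0.43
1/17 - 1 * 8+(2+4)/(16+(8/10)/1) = -1805/238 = -7.58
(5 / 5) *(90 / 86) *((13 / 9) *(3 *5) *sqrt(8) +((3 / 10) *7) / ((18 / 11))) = 231 / 172 +1950 *sqrt(2) / 43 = 65.48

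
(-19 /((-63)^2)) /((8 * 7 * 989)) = -19 /219819096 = -0.00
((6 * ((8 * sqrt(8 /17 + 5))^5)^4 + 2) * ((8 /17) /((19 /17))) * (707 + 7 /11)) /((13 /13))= 20848426841539019829011900916502391262967424 /421342725193841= 49480922761743633475462890000.00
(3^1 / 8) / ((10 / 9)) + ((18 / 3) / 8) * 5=327 / 80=4.09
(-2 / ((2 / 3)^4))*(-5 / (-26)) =-405 / 208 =-1.95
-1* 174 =-174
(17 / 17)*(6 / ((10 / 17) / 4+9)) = 204 / 311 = 0.66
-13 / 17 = -0.76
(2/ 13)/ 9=2/ 117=0.02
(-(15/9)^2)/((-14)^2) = -25/1764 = -0.01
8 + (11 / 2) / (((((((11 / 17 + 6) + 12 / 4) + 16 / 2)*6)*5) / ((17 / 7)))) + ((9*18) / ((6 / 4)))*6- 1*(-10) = 83919179 / 126000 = 666.03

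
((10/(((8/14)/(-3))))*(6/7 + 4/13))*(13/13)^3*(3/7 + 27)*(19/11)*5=-14500800/1001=-14486.31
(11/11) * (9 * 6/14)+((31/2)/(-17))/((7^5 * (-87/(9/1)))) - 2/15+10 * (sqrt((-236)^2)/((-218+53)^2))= 343832546867/90232917390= 3.81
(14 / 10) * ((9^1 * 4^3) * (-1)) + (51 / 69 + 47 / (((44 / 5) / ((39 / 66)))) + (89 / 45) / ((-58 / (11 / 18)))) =-802.53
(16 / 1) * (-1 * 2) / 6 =-16 / 3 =-5.33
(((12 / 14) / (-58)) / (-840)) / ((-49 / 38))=-19 / 1392580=-0.00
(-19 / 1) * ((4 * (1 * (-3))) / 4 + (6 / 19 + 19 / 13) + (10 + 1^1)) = -2415 / 13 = -185.77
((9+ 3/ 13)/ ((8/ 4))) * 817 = 49020/ 13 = 3770.77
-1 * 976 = -976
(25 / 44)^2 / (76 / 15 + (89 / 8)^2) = 37500 / 14965159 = 0.00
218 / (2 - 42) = -109 / 20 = -5.45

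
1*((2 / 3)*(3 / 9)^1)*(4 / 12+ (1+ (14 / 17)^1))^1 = 220 / 459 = 0.48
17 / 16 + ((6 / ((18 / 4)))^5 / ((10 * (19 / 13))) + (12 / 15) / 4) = 572813 / 369360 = 1.55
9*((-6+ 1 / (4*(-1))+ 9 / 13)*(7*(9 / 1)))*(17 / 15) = -928557 / 260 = -3571.37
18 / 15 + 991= 4961 / 5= 992.20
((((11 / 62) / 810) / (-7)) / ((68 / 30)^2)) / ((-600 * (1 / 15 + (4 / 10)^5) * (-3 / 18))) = -6875 / 8681486016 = -0.00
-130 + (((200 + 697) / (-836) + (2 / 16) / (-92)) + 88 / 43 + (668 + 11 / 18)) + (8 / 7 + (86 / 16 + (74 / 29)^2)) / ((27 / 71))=603316311970973 / 1051357351968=573.85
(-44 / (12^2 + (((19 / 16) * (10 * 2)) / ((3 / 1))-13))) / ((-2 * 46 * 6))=22 / 38341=0.00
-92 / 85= -1.08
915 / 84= 305 / 28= 10.89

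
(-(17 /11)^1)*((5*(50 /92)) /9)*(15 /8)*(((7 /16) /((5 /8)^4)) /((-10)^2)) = -476 /18975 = -0.03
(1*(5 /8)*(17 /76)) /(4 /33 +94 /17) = 9537 /385472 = 0.02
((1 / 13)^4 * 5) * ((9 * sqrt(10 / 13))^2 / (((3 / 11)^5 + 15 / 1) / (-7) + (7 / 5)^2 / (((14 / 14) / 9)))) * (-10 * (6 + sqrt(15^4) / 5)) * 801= -2220444360337500 / 7722262088021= -287.54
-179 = -179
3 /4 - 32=-125 /4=-31.25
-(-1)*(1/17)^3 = 1/4913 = 0.00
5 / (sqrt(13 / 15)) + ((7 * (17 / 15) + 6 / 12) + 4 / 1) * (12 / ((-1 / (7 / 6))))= -2611 / 15 + 5 * sqrt(195) / 13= -168.70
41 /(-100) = -41 /100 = -0.41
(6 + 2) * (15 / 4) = 30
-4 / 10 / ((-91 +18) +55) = 1 / 45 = 0.02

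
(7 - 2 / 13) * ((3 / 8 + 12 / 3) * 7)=21805 / 104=209.66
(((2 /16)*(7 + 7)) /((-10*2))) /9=-7 /720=-0.01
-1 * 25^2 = -625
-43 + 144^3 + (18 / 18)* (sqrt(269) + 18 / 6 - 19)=sqrt(269) + 2985925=2985941.40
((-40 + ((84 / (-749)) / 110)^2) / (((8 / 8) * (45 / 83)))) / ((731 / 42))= -1609752256168 / 379753312125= -4.24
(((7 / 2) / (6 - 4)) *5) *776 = 6790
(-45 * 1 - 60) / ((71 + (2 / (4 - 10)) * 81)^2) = -105 / 1936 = -0.05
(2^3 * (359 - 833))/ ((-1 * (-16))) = -237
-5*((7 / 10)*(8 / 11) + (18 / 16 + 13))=-6439 / 88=-73.17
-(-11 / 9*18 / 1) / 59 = 22 / 59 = 0.37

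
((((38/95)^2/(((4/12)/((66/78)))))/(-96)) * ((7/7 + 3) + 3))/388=-77/1008800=-0.00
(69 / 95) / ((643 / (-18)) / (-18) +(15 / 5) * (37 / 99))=245916 / 1051555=0.23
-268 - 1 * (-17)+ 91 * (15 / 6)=-47 / 2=-23.50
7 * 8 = 56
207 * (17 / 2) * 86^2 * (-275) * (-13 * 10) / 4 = 116306029125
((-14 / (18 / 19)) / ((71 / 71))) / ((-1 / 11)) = 1463 / 9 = 162.56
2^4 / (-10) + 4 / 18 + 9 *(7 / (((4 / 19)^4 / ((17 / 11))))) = 6280646003 / 126720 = 49563.18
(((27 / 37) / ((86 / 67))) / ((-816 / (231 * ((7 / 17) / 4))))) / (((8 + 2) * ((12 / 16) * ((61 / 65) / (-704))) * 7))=6639633 / 28047739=0.24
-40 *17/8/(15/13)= -221/3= -73.67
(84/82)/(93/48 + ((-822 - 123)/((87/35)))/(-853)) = 16623264/38673127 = 0.43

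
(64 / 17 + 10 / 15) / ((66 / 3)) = 113 / 561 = 0.20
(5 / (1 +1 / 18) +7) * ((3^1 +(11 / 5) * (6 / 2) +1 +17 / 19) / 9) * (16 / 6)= 649376 / 16245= 39.97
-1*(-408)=408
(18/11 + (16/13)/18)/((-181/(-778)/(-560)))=-955881920/232947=-4103.43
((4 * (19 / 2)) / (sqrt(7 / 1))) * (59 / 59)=38 * sqrt(7) / 7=14.36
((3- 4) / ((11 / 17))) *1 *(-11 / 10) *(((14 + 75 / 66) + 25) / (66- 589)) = -15011 / 115060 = -0.13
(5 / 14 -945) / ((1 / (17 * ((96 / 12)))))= -899300 / 7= -128471.43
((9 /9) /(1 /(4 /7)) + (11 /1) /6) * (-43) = -103.40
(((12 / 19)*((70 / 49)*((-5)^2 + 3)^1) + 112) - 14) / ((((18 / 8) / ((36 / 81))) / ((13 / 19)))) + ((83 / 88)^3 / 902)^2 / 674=124056416013051846812558833 / 7446654856873857068826624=16.66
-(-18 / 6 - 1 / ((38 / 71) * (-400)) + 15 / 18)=98587 / 45600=2.16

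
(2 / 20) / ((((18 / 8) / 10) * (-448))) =-0.00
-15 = -15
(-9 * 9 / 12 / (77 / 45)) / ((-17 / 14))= 1215 / 374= 3.25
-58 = -58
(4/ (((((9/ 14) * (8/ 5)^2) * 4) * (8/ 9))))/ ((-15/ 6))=-35/ 128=-0.27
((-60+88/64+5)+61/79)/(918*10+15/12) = -33403/5802550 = -0.01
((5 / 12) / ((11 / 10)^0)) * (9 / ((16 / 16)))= 3.75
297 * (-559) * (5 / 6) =-276705 / 2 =-138352.50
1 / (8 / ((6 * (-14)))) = -21 / 2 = -10.50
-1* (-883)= 883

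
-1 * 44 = -44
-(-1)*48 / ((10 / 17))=408 / 5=81.60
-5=-5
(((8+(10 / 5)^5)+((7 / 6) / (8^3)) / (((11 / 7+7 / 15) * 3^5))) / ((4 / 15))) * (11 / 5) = 23430023815 / 71000064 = 330.00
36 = 36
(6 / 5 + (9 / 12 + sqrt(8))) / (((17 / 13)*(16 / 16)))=507 / 340 + 26*sqrt(2) / 17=3.65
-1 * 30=-30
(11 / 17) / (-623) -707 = -7487848 / 10591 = -707.00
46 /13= 3.54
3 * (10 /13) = 30 /13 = 2.31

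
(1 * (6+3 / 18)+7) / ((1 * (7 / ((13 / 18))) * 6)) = 1027 / 4536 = 0.23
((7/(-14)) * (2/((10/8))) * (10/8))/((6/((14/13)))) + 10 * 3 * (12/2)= 7013/39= 179.82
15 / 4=3.75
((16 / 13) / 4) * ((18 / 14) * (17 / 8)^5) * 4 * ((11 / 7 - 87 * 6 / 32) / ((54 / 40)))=-901609195 / 1204224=-748.71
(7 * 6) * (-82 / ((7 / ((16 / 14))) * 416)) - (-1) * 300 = 27177 / 91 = 298.65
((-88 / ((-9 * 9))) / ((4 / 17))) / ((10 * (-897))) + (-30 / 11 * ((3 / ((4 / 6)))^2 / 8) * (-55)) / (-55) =-441424187 / 63938160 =-6.90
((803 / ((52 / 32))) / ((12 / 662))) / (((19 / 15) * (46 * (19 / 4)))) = 10631720 / 107939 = 98.50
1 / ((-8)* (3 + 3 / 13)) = -13 / 336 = -0.04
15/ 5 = 3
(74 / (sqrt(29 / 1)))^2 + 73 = 7593 / 29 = 261.83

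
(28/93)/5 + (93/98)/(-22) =17123/1002540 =0.02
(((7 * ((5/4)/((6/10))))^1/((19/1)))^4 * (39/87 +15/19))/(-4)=-0.11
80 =80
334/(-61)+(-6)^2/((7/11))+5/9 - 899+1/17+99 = -48886508/65331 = -748.29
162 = 162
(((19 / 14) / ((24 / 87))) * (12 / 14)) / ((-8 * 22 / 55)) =-8265 / 6272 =-1.32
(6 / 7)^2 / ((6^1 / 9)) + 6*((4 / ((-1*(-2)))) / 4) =201 / 49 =4.10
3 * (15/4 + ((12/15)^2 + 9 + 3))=4917/100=49.17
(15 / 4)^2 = 225 / 16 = 14.06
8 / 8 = 1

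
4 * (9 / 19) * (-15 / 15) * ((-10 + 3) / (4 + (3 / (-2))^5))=-8064 / 2185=-3.69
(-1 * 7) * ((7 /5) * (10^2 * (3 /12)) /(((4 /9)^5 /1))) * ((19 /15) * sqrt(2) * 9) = -164923857 * sqrt(2) /1024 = -227771.05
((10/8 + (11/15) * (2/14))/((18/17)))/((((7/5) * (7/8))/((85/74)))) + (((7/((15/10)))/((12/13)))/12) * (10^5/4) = 7218828455/685314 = 10533.61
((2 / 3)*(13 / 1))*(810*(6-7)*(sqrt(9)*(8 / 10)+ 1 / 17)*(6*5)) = -8803080 / 17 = -517828.24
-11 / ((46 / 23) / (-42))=231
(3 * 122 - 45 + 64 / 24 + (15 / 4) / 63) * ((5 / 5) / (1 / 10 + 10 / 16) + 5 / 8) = 4214915 / 6496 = 648.85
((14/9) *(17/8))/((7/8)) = 34/9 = 3.78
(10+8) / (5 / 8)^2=1152 / 25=46.08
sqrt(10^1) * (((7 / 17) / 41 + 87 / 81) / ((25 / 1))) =20402 * sqrt(10) / 470475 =0.14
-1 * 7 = -7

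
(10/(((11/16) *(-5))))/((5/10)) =-64/11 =-5.82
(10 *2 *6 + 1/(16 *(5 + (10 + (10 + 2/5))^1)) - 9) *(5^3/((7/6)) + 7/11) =1871897543/156464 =11963.76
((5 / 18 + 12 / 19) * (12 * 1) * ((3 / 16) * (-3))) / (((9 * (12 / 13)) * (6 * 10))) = -4043 / 328320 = -0.01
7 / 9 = 0.78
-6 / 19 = -0.32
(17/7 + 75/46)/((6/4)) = 1307/483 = 2.71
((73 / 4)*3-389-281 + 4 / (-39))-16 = -98491 / 156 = -631.35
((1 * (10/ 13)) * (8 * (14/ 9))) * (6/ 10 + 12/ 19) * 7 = 1568/ 19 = 82.53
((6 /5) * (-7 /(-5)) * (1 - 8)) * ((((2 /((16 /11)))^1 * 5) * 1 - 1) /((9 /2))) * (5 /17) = -2303 /510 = -4.52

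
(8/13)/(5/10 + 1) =0.41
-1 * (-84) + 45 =129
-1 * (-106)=106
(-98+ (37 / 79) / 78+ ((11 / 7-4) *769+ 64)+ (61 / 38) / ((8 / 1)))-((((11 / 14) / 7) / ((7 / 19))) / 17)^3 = -353069212835814228779 / 185692518371999184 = -1901.36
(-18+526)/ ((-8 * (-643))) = 127/ 1286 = 0.10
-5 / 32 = -0.16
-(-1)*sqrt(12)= 2*sqrt(3)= 3.46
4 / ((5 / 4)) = 16 / 5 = 3.20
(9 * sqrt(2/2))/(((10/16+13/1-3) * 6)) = 12/85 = 0.14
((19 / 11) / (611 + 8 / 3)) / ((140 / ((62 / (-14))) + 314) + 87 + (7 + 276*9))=1767 / 1795696672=0.00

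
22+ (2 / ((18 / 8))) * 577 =534.89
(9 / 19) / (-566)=-9 / 10754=-0.00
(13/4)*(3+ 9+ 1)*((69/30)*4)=3887/10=388.70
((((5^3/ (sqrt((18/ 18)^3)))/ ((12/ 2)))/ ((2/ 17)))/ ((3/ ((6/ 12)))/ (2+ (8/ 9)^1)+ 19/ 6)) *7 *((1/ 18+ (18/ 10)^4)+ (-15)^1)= -77391769/ 73620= -1051.23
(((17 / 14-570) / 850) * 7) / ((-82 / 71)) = 565373 / 139400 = 4.06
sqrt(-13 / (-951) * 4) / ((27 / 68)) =0.59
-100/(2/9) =-450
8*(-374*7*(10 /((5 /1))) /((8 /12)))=-62832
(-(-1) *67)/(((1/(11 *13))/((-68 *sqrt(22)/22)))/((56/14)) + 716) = 118456 *sqrt(22)/35254393427967 + 3298944636416/35254393427967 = 0.09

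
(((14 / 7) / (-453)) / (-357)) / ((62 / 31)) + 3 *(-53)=-25713638 / 161721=-159.00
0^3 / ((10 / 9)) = 0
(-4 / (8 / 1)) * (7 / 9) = -7 / 18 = -0.39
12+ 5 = 17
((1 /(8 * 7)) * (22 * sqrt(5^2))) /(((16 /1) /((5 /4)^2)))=1375 /7168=0.19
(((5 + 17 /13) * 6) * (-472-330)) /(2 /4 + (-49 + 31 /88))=630.41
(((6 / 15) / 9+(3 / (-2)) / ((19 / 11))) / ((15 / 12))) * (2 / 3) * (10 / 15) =-11272 / 38475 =-0.29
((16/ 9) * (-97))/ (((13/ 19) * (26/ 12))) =-58976/ 507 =-116.32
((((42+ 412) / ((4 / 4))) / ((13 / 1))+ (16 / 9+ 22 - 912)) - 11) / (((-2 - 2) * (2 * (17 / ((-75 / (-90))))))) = 505615 / 95472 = 5.30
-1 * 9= -9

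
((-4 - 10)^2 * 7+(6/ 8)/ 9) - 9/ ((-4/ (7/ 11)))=1373.52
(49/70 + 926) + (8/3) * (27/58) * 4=270183/290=931.67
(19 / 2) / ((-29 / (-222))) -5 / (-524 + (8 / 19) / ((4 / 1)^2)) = 41997809 / 577419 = 72.73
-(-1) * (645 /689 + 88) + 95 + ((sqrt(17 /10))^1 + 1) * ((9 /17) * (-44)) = 1881600 /11713 - 198 * sqrt(170) /85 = 130.27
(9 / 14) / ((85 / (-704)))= -3168 / 595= -5.32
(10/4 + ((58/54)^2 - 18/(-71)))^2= 163588700521/10715976324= 15.27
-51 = -51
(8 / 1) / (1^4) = 8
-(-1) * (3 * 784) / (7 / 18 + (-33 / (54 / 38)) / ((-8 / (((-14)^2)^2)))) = 672 / 31861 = 0.02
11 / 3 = 3.67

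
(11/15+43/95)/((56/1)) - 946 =-7548911/7980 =-945.98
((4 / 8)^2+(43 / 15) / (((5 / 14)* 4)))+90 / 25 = 1757 / 300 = 5.86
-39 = -39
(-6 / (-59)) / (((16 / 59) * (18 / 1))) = 1 / 48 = 0.02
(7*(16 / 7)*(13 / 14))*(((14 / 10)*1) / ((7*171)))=104 / 5985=0.02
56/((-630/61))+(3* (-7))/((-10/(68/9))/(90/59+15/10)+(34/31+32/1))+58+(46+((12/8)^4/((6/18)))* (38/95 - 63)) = -83840591335/98311824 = -852.80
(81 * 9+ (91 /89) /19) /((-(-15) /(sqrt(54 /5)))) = 246566 * sqrt(30) /8455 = 159.73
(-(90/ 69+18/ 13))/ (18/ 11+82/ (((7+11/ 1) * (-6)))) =-477576/ 155779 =-3.07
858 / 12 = 143 / 2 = 71.50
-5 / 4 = -1.25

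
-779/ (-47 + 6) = 19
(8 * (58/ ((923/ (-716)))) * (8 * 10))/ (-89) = 26577920/ 82147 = 323.54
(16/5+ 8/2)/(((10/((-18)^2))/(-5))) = -5832/5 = -1166.40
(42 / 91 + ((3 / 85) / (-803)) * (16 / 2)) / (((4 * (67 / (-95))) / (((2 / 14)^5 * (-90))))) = 174940695 / 199835582947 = 0.00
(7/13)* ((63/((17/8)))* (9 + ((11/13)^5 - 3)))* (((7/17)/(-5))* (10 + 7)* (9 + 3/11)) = -353964162384/265474495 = -1333.33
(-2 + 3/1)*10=10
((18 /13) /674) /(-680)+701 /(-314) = -1044168953 /467715560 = -2.23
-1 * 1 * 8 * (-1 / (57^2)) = 8 / 3249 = 0.00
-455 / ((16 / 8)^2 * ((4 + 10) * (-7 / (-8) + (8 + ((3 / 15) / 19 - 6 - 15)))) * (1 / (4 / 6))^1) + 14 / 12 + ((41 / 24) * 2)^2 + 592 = 267498293 / 441936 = 605.29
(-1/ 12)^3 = -1/ 1728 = -0.00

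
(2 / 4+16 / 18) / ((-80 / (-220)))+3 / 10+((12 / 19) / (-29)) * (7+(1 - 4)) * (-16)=1093613 / 198360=5.51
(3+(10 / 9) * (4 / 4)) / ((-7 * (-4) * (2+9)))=37 / 2772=0.01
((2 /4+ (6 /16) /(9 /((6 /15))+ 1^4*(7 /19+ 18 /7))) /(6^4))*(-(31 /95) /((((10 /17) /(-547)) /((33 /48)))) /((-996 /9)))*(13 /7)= -0.00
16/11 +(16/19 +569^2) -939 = 67470278/209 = 322824.30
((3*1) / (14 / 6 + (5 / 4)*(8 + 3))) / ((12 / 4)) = 12 / 193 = 0.06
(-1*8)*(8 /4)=-16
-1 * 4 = -4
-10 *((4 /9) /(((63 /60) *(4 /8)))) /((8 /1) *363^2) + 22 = 547895302 /24904341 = 22.00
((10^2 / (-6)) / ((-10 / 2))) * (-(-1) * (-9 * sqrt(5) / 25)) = -6 * sqrt(5) / 5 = -2.68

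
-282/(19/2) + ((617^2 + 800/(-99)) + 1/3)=716005600/1881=380651.57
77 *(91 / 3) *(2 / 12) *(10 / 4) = 35035 / 36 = 973.19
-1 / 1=-1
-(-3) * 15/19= 45/19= 2.37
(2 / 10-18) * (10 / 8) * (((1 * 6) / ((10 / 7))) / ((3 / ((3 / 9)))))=-623 / 60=-10.38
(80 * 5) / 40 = 10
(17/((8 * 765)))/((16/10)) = 1/576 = 0.00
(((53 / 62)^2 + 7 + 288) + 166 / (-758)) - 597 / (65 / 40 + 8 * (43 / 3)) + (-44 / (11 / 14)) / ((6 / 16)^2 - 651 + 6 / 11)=77245419876946495 / 265937814329148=290.46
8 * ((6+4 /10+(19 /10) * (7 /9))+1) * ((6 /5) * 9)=19176 /25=767.04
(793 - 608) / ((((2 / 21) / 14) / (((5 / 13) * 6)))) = 62757.69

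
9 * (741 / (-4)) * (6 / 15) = -6669 / 10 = -666.90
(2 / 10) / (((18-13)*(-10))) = -1 / 250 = -0.00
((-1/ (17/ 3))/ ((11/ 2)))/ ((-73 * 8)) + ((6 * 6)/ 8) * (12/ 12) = 245721/ 54604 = 4.50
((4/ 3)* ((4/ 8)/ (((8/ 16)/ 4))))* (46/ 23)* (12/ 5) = 25.60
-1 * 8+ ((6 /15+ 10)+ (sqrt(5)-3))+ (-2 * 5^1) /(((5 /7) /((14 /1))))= -983 /5+ sqrt(5)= -194.36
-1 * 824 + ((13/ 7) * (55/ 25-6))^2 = -948391/ 1225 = -774.20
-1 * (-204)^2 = -41616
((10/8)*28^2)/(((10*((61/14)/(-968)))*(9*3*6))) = -664048/4941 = -134.40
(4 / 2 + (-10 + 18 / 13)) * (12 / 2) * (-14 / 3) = 2408 / 13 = 185.23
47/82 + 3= 293/82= 3.57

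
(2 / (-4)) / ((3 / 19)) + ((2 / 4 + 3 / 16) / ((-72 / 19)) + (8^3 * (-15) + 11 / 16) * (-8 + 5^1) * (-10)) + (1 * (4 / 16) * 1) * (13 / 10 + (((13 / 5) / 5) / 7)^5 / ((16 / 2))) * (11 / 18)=-43560439750357065929 / 189078750000000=-230382.52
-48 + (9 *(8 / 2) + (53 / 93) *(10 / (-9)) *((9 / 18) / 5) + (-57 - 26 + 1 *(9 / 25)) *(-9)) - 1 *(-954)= 35273203 / 20925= 1685.70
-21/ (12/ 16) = -28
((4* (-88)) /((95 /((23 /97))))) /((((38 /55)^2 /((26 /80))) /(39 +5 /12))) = -188239337 /7983876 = -23.58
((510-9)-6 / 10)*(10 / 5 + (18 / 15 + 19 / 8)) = 278973 / 100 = 2789.73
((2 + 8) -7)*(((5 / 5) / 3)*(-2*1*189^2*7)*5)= -2500470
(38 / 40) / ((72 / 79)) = 1.04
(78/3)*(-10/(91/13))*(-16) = 4160/7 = 594.29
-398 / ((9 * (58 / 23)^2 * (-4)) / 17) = 1789607 / 60552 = 29.55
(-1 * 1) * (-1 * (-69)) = -69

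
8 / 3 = 2.67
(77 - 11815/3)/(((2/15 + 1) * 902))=-28960/7667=-3.78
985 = 985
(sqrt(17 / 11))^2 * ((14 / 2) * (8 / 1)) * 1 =86.55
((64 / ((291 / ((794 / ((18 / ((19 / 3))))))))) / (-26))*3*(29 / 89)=-6999904 / 3030183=-2.31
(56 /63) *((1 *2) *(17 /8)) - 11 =-65 /9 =-7.22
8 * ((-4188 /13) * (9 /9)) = -33504 /13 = -2577.23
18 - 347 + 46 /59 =-19365 /59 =-328.22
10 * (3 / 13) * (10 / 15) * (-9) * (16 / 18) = -160 / 13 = -12.31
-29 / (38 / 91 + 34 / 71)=-187369 / 5792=-32.35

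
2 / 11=0.18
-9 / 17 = -0.53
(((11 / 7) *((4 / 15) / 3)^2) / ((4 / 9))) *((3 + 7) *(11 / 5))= 968 / 1575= 0.61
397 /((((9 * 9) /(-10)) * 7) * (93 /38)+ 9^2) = -150860 /21951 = -6.87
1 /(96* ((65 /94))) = 0.02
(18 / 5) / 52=9 / 130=0.07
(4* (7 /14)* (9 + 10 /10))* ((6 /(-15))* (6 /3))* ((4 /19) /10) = -32 /95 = -0.34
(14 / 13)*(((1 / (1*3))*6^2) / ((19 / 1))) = 168 / 247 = 0.68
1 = 1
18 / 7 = 2.57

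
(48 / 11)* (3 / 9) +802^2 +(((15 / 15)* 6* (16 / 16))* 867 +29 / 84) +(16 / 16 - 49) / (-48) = 599129731 / 924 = 648408.80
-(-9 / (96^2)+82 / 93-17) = 1535069 / 95232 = 16.12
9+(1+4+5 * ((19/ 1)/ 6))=179/ 6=29.83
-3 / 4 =-0.75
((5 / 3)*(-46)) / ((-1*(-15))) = -5.11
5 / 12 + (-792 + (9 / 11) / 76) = -496316 / 627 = -791.57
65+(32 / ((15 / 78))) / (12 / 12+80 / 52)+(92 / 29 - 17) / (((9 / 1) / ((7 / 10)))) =3717257 / 28710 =129.48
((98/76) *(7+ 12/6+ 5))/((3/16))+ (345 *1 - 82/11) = 272009/627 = 433.83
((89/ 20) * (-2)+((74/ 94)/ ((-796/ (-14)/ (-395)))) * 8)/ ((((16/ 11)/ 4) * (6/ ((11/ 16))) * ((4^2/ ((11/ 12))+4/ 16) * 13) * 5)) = -2184888409/ 151548529600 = -0.01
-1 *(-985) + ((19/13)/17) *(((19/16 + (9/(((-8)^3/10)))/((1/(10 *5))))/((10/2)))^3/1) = 57047314460977/57933824000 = 984.70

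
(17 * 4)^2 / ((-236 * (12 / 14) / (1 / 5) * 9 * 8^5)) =-2023 / 130498560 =-0.00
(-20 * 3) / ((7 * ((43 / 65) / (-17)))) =66300 / 301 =220.27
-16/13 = -1.23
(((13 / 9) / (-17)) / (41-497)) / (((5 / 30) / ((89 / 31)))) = 1157 / 360468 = 0.00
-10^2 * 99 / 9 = -1100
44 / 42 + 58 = 1240 / 21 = 59.05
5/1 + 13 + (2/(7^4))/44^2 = 18.00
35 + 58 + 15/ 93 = 2888/ 31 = 93.16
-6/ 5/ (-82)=3/ 205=0.01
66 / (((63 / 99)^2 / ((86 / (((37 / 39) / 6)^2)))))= 37606201776 / 67081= 560608.84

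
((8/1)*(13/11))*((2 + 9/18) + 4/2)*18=8424/11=765.82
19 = 19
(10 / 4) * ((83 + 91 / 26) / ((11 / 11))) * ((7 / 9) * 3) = 6055 / 12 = 504.58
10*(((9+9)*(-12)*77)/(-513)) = 6160/19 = 324.21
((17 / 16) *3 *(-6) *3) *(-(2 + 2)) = 459 / 2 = 229.50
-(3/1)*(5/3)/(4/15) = -75/4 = -18.75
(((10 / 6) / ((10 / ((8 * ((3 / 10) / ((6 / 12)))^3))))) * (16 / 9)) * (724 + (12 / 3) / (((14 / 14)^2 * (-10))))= 231552 / 625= 370.48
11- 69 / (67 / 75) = -4438 / 67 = -66.24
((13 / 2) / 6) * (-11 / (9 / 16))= -572 / 27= -21.19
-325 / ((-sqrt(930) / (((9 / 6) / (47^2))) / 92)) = 0.67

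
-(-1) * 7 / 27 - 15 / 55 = -4 / 297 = -0.01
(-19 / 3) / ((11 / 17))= -323 / 33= -9.79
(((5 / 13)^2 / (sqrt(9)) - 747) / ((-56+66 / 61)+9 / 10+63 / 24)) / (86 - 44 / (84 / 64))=3234132160 / 11677029481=0.28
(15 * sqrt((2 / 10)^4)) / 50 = 3 / 250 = 0.01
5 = 5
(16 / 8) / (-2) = -1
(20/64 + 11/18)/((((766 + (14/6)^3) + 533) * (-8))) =-21/238592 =-0.00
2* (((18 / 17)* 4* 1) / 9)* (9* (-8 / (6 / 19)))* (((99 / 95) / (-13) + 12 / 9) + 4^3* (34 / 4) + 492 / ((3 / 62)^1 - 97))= -769931678272 / 6642155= -115915.95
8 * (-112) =-896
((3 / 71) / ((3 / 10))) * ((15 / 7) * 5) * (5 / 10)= 0.75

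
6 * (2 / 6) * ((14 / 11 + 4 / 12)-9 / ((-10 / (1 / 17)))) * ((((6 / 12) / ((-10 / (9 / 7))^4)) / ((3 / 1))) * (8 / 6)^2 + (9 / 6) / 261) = 7081538081 / 366205021875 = 0.02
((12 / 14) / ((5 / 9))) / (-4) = -27 / 70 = -0.39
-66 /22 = -3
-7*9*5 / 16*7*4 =-2205 / 4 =-551.25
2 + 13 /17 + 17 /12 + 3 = 1465 /204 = 7.18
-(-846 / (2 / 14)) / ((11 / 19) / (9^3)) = 82025622 / 11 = 7456874.73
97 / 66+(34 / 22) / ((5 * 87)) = 14099 / 9570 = 1.47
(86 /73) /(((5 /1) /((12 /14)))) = 516 /2555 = 0.20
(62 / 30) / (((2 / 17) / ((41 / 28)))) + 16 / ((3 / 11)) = 23629 / 280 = 84.39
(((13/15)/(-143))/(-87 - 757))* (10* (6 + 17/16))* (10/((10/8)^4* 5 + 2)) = 9040/25324431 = 0.00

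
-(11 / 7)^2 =-121 / 49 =-2.47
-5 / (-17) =5 / 17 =0.29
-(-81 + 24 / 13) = 1029 / 13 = 79.15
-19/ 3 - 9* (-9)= 224/ 3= 74.67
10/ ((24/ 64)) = 80/ 3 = 26.67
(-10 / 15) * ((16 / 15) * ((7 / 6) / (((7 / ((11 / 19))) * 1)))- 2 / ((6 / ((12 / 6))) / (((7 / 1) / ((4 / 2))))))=3814 / 2565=1.49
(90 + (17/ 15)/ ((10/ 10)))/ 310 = 1367/ 4650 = 0.29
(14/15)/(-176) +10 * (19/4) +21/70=63089/1320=47.79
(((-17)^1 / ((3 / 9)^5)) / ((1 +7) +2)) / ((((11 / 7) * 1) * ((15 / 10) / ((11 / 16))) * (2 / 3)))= -28917 / 160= -180.73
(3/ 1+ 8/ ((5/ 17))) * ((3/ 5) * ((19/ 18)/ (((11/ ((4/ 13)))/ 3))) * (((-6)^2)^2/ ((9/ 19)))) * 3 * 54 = 2543265216/ 3575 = 711402.86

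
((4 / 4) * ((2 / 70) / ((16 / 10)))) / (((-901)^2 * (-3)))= -1 / 136382568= -0.00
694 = 694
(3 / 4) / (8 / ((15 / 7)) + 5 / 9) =0.17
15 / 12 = 5 / 4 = 1.25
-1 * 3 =-3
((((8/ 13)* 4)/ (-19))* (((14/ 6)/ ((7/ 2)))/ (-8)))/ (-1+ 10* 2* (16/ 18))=24/ 37297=0.00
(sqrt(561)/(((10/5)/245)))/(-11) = -245 * sqrt(561)/22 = -263.77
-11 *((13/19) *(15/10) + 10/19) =-649/38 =-17.08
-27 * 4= -108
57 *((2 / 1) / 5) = 114 / 5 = 22.80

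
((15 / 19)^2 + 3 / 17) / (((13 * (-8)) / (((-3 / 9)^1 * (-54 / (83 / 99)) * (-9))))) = 9839313 / 6621823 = 1.49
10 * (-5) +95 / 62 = -3005 / 62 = -48.47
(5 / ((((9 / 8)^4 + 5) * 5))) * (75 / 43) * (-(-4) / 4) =307200 / 1162763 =0.26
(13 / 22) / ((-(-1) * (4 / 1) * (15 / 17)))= 221 / 1320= 0.17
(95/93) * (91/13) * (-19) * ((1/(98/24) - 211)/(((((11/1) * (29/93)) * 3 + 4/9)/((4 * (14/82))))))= 44736564/24559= 1821.60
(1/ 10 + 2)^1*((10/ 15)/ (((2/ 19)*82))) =133/ 820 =0.16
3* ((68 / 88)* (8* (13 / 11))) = 21.92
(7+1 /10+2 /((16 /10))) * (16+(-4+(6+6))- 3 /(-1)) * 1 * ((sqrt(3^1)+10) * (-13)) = -58617 /2- 58617 * sqrt(3) /20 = -34384.88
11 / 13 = 0.85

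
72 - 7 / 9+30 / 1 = 911 / 9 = 101.22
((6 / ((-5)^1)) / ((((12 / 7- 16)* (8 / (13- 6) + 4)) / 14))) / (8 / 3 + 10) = 343 / 19000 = 0.02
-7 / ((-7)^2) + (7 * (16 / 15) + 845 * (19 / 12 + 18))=6953201 / 420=16555.24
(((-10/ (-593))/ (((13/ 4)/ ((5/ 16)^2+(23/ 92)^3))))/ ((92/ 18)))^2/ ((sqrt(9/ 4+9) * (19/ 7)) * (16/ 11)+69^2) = 10097235225/ 3634862470236582547456-830508525 * sqrt(5)/ 240355280844394020950528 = 0.00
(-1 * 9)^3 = -729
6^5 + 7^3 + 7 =8126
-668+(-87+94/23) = -17271/23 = -750.91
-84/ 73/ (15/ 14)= -392/ 365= -1.07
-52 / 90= -0.58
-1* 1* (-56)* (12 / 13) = 672 / 13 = 51.69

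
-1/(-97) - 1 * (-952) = 92345/97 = 952.01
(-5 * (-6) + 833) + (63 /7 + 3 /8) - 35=837.38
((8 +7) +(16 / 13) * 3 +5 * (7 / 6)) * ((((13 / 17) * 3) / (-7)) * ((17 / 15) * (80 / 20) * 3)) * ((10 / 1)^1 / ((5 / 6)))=-45912 / 35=-1311.77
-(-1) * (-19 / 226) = -19 / 226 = -0.08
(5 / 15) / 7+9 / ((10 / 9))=1711 / 210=8.15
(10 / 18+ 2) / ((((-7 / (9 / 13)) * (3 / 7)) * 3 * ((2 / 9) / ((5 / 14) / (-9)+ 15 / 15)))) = -2783 / 3276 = -0.85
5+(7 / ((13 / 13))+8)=20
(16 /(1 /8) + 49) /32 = 177 /32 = 5.53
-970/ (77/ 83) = -80510/ 77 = -1045.58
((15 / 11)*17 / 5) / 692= 51 / 7612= 0.01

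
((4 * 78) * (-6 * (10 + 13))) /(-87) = 14352 /29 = 494.90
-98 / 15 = -6.53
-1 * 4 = -4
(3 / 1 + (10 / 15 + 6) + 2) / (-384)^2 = 35 / 442368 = 0.00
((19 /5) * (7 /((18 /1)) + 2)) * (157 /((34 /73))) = 9363637 /3060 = 3060.01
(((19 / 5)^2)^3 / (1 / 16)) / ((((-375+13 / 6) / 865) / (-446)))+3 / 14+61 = 4878680410815737 / 97868750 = 49849215.51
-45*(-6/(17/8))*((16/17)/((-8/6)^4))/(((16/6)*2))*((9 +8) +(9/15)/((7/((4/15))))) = 120.77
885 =885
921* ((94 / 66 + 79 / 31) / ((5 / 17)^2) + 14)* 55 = 470491622 / 155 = 3035429.82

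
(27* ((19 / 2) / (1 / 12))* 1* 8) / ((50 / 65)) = 160056 / 5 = 32011.20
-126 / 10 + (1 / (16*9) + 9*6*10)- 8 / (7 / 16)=2565971 / 5040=509.12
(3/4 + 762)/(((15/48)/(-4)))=-48816/5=-9763.20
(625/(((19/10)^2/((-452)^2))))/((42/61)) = 389454500000/7581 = 51372444.27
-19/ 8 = -2.38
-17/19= -0.89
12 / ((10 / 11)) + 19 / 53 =3593 / 265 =13.56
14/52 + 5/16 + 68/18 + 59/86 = 406147/80496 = 5.05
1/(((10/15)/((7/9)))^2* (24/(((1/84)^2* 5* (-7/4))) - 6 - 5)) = -245/3485628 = -0.00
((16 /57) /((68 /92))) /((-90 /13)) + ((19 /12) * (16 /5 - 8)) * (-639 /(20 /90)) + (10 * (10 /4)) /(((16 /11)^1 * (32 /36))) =122083289671 /5581440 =21873.08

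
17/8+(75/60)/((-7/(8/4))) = 99/56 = 1.77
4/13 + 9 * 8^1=940/13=72.31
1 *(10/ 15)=2/ 3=0.67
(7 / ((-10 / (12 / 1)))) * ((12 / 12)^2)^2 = -42 / 5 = -8.40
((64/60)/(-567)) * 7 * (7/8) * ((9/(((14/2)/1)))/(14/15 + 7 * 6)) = -1/2898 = -0.00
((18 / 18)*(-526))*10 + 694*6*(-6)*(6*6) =-904684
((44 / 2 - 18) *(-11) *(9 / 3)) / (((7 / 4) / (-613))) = 323664 / 7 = 46237.71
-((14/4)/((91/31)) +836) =-21767/26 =-837.19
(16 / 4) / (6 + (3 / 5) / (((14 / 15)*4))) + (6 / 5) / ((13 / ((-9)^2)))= 36446 / 4485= 8.13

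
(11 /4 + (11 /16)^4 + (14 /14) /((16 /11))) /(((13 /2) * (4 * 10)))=239921 /17039360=0.01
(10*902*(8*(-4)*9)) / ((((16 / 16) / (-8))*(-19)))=-20782080 / 19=-1093793.68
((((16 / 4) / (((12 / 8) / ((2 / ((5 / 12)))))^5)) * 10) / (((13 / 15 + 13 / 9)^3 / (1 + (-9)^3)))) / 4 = -167215104 / 845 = -197887.70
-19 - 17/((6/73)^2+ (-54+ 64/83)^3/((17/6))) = -19.00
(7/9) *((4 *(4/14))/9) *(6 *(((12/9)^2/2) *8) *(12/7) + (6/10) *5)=4264/567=7.52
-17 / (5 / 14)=-238 / 5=-47.60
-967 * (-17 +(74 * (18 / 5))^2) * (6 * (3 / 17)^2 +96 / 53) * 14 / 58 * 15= -1102444533783558 / 2220965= -496380867.68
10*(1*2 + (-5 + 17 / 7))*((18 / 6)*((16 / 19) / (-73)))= 1920 / 9709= 0.20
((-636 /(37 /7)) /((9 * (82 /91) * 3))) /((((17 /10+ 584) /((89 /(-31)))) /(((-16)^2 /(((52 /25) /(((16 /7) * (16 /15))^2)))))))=395690639360 /22310408259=17.74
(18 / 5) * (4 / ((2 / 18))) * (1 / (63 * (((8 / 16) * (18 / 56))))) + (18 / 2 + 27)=48.80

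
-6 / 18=-1 / 3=-0.33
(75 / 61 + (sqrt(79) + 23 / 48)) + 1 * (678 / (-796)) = 499301 / 582672 + sqrt(79) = 9.75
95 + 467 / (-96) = 8653 / 96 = 90.14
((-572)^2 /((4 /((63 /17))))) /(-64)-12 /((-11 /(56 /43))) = -609176967 /128656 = -4734.93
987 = 987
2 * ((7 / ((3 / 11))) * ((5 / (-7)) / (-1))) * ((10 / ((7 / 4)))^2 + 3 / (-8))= 1183.53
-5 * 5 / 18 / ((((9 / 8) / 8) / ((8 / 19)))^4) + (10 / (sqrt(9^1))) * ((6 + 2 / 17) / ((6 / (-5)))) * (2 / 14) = -104443315455400 / 915743642751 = -114.05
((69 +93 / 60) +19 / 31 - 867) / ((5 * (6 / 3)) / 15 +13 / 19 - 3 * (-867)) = -28124883 / 91967080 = -0.31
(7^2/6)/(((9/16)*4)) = 98/27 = 3.63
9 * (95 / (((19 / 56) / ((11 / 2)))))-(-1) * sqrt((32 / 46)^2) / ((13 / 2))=4144172 / 299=13860.11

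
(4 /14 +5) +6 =79 /7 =11.29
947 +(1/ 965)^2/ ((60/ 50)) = 947.00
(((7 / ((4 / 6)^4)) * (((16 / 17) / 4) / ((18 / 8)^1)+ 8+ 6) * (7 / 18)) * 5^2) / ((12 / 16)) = 1321775 / 204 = 6479.29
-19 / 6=-3.17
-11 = -11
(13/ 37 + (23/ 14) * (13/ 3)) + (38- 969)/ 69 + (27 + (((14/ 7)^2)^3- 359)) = -9794107/ 35742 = -274.02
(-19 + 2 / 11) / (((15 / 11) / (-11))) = 151.80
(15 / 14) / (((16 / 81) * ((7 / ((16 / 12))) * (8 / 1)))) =405 / 3136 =0.13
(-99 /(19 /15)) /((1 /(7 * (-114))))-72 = 62298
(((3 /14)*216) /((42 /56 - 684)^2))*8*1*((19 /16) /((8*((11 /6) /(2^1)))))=8208 /63903917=0.00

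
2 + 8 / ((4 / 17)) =36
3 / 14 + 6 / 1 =87 / 14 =6.21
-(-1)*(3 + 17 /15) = 62 /15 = 4.13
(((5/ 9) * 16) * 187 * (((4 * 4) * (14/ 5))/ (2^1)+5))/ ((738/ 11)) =2254472/ 3321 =678.85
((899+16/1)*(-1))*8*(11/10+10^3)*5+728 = -36639532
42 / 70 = 3 / 5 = 0.60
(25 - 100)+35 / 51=-3790 / 51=-74.31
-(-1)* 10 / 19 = 0.53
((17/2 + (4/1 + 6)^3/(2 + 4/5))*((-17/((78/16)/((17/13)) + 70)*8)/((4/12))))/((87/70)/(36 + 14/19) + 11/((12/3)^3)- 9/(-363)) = -1919176781998080/218625228631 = -8778.39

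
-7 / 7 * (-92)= 92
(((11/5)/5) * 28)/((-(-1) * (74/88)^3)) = 26236672/1266325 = 20.72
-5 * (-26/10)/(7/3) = 39/7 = 5.57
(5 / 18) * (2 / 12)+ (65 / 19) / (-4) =-415 / 513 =-0.81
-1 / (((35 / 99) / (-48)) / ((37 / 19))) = 175824 / 665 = 264.40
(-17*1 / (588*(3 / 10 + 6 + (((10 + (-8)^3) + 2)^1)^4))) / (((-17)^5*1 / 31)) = 155 / 15346983751546975962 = 0.00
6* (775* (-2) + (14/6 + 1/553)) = -5135152/553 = -9285.99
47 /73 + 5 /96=4877 /7008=0.70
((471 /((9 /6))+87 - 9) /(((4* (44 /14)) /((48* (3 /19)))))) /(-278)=-24696 /29051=-0.85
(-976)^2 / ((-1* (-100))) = 238144 / 25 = 9525.76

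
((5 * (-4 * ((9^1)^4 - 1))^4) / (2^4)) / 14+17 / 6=444453774950400119 / 42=10582232736914288.55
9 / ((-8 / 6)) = -27 / 4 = -6.75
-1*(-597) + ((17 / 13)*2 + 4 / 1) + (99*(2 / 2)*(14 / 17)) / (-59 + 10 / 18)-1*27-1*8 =32968551 / 58123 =567.22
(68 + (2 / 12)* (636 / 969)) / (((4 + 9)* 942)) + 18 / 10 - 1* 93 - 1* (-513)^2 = -7809859816292 / 29665935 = -263260.19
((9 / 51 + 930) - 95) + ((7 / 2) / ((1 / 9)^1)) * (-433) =-435347 / 34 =-12804.32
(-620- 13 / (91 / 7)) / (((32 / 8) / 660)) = -102465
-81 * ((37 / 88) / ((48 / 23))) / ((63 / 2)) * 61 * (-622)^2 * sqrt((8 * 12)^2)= -90375908958 / 77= -1173713103.35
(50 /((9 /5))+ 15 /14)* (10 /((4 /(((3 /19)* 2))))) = 18175 /798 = 22.78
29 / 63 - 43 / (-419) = 14860 / 26397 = 0.56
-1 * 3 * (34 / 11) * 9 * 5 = -4590 / 11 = -417.27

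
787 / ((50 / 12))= 4722 / 25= 188.88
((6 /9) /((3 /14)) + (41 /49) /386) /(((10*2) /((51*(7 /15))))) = 9009337 /2431800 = 3.70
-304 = -304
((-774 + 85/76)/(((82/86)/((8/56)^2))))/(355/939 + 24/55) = -130443753165/6422041724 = -20.31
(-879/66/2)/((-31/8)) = 586/341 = 1.72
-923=-923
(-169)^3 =-4826809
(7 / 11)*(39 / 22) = 273 / 242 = 1.13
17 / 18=0.94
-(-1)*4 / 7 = 4 / 7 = 0.57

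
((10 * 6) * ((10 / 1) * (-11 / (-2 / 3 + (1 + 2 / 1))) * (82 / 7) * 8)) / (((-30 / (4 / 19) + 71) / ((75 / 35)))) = 35424000 / 4459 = 7944.38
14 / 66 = 7 / 33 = 0.21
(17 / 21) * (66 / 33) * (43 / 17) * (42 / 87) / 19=172 / 1653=0.10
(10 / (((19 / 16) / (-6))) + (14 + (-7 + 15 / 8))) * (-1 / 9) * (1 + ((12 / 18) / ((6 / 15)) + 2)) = 44317 / 2052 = 21.60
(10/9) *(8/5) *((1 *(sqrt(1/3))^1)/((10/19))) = 152 *sqrt(3)/135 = 1.95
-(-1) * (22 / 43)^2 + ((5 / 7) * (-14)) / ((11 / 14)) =-253536 / 20339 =-12.47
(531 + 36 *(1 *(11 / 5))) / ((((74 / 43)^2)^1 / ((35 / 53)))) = 39489093 / 290228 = 136.06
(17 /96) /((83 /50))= 425 /3984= 0.11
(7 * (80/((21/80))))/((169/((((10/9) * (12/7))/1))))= 256000/10647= 24.04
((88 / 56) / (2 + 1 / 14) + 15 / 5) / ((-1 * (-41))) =109 / 1189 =0.09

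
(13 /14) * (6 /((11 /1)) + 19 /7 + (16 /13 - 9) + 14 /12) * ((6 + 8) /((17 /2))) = -1181 /231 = -5.11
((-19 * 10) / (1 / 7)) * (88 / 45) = -23408 / 9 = -2600.89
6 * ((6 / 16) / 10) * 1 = 9 / 40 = 0.22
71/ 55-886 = -48659/ 55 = -884.71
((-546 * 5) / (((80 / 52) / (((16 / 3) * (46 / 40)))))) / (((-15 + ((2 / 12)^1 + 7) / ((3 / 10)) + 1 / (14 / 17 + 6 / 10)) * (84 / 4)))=-54.03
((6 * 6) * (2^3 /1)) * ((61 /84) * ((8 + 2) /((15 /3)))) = 2928 /7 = 418.29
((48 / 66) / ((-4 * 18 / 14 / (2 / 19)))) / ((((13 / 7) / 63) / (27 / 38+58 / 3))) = -10.12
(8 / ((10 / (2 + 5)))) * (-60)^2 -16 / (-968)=2439362 / 121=20160.02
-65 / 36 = -1.81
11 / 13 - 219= -2836 / 13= -218.15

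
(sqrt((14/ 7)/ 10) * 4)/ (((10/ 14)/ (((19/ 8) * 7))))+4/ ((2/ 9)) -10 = 49.64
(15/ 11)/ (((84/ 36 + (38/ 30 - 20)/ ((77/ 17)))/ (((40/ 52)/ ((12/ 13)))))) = -875/ 1388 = -0.63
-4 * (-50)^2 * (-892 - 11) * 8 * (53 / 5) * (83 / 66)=10592792000 / 11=962981090.91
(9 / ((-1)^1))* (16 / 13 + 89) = -10557 / 13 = -812.08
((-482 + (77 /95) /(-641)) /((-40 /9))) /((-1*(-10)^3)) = 264163203 /2435800000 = 0.11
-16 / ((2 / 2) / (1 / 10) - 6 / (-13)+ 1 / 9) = -1872 / 1237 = -1.51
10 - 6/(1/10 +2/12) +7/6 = -34/3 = -11.33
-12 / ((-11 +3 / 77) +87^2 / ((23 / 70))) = -10626 / 20388749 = -0.00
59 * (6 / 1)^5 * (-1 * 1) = -458784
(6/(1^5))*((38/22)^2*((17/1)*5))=184110/121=1521.57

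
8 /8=1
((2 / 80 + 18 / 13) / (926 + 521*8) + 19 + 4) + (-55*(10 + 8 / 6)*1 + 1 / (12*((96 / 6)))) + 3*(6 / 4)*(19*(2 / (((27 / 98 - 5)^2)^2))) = -599.98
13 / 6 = 2.17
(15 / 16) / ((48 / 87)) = 435 / 256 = 1.70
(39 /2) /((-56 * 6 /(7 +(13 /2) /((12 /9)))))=-1235 /1792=-0.69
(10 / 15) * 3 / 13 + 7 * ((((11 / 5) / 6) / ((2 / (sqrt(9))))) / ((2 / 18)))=9049 / 260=34.80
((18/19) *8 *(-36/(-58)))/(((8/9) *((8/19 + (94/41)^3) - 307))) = -66991212/3728276047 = -0.02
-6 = -6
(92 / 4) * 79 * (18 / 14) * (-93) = -1520829 / 7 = -217261.29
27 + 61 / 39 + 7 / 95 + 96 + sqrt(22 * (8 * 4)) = 8 * sqrt(11) + 461783 / 3705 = 151.17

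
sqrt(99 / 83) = 3 * sqrt(913) / 83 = 1.09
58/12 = 29/6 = 4.83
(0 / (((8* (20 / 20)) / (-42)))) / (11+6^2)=0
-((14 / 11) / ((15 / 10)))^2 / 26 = -392 / 14157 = -0.03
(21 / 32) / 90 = 7 / 960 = 0.01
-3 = -3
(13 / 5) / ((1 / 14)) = 182 / 5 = 36.40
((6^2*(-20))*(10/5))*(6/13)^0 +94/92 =-66193/46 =-1438.98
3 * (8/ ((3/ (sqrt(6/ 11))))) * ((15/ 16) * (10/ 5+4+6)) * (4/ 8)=45 * sqrt(66)/ 11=33.23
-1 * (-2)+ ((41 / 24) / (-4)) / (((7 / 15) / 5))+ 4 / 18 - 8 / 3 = -10121 / 2016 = -5.02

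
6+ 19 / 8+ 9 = 139 / 8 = 17.38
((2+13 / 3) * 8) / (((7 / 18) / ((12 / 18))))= 608 / 7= 86.86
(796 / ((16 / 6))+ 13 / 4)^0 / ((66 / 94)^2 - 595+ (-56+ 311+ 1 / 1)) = -2209 / 747762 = -0.00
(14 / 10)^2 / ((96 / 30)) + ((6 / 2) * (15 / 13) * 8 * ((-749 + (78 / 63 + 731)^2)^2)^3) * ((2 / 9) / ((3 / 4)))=4436665613239265007546069696425068332429712748659870951 / 22950181835526319920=193317231429139057963619100000000000.00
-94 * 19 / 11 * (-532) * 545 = 517832840 / 11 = 47075712.73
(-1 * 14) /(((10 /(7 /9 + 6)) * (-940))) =427 /42300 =0.01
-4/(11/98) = -392/11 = -35.64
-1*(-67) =67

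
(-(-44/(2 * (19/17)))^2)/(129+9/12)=-559504/187359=-2.99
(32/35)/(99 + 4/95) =0.01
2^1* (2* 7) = 28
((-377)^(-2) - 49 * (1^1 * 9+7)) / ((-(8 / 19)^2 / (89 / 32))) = 3580106678415 / 291080192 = 12299.38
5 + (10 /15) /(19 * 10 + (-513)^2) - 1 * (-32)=29232851 /790077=37.00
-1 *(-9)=9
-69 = -69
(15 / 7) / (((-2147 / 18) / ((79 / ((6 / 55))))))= -13.01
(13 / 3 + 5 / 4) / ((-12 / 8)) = -67 / 18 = -3.72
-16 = -16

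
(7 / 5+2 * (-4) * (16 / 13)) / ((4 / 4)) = -549 / 65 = -8.45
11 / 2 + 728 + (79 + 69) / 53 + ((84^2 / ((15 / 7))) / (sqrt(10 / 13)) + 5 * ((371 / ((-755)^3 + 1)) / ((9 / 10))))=151150496807701 / 205285952898 + 8232 * sqrt(130) / 25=4490.66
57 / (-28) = -57 / 28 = -2.04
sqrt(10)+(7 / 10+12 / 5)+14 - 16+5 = sqrt(10)+61 / 10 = 9.26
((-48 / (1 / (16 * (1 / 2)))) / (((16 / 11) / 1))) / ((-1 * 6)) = 44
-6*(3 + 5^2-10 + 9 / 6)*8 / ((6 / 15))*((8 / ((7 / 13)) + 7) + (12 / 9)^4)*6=-7376200 / 21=-351247.62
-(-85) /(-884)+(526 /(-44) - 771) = -447905 /572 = -783.05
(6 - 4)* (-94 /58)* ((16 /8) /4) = -47 /29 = -1.62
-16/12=-4/3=-1.33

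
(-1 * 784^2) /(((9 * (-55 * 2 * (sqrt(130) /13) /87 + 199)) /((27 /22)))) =-18053371469952 /42861484567 - 802126080 * sqrt(130) /3896498597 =-423.55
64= 64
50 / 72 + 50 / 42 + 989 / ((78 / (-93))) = -3856859 / 3276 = -1177.31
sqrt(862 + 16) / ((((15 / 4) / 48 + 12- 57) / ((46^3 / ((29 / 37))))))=-10021376 * sqrt(878) / 3625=-81915.60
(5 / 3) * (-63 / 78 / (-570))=7 / 2964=0.00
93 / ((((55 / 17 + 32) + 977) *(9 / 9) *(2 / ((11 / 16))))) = 5797 / 183552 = 0.03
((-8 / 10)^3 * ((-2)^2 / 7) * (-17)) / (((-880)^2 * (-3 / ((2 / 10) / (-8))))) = 17 / 317625000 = 0.00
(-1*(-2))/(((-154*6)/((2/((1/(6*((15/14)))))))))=-15/539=-0.03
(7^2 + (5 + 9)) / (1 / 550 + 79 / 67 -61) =-2321550 / 2204333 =-1.05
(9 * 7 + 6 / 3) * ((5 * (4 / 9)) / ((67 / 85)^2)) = 232.48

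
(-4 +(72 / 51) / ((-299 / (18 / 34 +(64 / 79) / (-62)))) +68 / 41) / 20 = -5084181198 / 43382210495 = -0.12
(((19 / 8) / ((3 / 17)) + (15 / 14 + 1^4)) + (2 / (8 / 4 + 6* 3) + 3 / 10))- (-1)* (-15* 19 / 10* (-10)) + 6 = 257821 / 840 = 306.93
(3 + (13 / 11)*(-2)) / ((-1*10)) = -7 / 110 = -0.06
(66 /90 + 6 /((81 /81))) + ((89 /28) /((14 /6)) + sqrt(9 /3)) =sqrt(3) + 23801 /2940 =9.83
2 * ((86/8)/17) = 43/34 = 1.26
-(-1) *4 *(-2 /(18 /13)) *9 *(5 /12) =-65 /3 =-21.67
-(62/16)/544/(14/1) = -31/60928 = -0.00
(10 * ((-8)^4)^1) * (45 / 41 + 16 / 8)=5201920 / 41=126876.10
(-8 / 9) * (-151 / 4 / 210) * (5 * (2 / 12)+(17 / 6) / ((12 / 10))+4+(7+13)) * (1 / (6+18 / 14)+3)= 1182632 / 86751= 13.63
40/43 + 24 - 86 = -2626/43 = -61.07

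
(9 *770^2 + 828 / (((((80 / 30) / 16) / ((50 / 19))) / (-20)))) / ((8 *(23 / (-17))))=-409776075 / 874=-468851.34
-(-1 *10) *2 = 20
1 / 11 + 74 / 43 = 857 / 473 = 1.81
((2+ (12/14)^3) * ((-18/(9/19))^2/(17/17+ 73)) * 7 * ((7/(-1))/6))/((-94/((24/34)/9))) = 651244/1862469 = 0.35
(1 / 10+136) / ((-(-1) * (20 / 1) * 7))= 1361 / 1400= 0.97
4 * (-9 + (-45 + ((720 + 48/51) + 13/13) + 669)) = 90912/17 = 5347.76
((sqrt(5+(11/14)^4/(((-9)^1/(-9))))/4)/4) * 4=3 * sqrt(22969)/784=0.58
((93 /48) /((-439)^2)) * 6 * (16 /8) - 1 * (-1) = 770977 /770884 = 1.00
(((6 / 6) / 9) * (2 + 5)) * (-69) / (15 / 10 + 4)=-322 / 33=-9.76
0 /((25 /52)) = 0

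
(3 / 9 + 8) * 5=125 / 3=41.67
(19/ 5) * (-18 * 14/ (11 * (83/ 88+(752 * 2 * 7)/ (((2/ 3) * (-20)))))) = 38304/ 347009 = 0.11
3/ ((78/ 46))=23/ 13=1.77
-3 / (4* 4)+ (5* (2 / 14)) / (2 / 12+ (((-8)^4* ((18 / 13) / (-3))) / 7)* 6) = -532035 / 2830864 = -0.19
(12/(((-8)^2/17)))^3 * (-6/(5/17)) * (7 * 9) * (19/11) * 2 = -8097945597/56320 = -143784.55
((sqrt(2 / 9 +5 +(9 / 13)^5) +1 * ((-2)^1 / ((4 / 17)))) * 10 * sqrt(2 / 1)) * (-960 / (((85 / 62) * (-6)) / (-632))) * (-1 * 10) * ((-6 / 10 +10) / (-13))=-2357309440 * sqrt(116884378) / 1456611 +589327360 * sqrt(2) / 13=46613862.44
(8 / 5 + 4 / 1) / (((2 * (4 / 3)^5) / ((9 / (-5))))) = -1.20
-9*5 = -45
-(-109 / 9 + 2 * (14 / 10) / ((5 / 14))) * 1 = 961 / 225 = 4.27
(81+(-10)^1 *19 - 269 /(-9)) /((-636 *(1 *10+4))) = 89 /10017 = 0.01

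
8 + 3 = 11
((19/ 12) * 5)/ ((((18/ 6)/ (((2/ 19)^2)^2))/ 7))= 140/ 61731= 0.00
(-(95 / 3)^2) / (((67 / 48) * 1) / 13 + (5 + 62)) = -75088 / 5025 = -14.94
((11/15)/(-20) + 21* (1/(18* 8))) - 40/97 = -35293/116400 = -0.30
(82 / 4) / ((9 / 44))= 902 / 9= 100.22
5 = 5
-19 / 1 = -19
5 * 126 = 630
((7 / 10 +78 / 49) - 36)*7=-16517 / 70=-235.96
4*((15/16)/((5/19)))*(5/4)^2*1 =1425/64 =22.27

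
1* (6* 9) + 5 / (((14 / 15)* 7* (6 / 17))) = 11009 / 196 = 56.17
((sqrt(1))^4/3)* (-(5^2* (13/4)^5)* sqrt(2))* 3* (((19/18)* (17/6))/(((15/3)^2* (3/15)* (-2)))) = 599638195* sqrt(2)/221184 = 3833.99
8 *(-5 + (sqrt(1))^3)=-32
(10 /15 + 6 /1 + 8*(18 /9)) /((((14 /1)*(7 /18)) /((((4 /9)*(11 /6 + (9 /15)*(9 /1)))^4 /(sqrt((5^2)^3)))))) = 49234751552 /13839609375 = 3.56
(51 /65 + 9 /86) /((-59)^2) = 4971 /19458790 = 0.00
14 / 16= 7 / 8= 0.88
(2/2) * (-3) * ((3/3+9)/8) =-15/4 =-3.75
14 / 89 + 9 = 815 / 89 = 9.16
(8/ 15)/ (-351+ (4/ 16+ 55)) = -32/ 17745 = -0.00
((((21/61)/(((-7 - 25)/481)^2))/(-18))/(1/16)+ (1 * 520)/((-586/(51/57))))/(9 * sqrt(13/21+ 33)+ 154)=-4915378639171/9581243452800+ 9119440889 * sqrt(14826)/6387495635200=-0.34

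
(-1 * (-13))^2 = 169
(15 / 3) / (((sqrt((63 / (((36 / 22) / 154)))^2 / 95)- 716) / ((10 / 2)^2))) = -8502500 / 13549279- 741125 * sqrt(95) / 13549279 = -1.16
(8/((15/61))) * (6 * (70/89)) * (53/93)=724192/8277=87.49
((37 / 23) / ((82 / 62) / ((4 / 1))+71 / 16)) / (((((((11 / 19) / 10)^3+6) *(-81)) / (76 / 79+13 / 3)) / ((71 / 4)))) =-560810688532000 / 8595050655682953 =-0.07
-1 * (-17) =17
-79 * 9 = -711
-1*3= -3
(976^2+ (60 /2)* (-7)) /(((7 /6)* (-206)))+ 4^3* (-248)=-14300810 /721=-19834.69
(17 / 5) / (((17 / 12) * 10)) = 6 / 25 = 0.24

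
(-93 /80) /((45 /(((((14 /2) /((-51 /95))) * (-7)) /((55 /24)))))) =-28861 /28050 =-1.03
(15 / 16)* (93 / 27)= 155 / 48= 3.23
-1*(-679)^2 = -461041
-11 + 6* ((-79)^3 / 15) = -986133 / 5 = -197226.60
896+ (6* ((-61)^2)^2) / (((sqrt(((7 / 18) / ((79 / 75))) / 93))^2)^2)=161433317211985304 / 30625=5271291990595.44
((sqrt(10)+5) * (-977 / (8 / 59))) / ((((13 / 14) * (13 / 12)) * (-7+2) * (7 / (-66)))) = -11413314 / 169-11413314 * sqrt(10) / 845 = -110246.91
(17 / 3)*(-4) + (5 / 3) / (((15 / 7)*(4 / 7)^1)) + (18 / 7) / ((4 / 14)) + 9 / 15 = -2107 / 180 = -11.71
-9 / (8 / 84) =-189 / 2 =-94.50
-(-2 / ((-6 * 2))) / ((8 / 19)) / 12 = -19 / 576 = -0.03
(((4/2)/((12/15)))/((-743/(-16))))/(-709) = -40/526787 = -0.00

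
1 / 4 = 0.25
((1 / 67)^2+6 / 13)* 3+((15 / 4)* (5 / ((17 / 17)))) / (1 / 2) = 4538457 / 116714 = 38.89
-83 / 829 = -0.10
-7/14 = -1/2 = -0.50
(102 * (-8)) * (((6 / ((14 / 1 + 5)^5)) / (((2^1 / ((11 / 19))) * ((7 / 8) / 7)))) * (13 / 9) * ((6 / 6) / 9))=-311168 / 423412929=-0.00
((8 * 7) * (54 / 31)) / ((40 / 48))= 18144 / 155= 117.06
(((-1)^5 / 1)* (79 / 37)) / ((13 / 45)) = -3555 / 481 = -7.39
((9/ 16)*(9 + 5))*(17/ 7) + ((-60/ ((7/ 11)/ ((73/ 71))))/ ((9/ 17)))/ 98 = 10085947/ 584472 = 17.26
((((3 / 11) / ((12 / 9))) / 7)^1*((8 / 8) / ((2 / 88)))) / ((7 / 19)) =171 / 49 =3.49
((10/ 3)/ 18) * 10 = 1.85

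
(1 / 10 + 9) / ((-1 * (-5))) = 91 / 50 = 1.82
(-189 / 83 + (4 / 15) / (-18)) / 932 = -25681 / 10443060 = -0.00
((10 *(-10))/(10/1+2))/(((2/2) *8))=-25/24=-1.04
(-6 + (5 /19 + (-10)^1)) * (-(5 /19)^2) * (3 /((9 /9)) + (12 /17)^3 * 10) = 7.10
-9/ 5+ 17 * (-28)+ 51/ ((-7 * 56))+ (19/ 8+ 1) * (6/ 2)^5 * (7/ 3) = 1406981/ 980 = 1435.69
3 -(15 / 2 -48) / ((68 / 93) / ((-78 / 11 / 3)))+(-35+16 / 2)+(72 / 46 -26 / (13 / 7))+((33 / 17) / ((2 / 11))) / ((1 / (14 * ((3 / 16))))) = -9588145 / 68816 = -139.33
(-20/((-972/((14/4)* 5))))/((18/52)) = 2275/2187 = 1.04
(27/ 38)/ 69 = 9/ 874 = 0.01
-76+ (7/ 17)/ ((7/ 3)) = -1289/ 17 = -75.82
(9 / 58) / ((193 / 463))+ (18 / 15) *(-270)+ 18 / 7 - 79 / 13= -327.13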